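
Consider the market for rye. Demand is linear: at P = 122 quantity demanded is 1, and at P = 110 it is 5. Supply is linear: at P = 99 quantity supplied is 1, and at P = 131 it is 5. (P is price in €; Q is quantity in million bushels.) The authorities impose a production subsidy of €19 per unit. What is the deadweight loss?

Demand slope = (110 − 122)/(5 − 1) = −3, so P = 125 − 3Q.
Supply slope = (131 − 99)/(5 − 1) = 8, so P = 91 + 8Q.
Competitive equilibrium: 125 − 3Q = 91 + 8Q → Q* = 3.0909, P* = 115.7273.
The subsidy lowers effective supply by 19: P = 72 + 8Q.
New quantity: 125 − 3Q = 72 + 8Q → Q' = 4.8182.
Overproduction ΔQ = 4.8182 − 3.0909 = 1.7273; wedge = subsidy = 19.
Deadweight loss = ½ × 1.7273 × 19 = €16.41 million.

€16.41 million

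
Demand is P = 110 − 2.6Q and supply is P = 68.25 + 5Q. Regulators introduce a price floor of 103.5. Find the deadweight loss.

Competitive equilibrium: 110 − 2.6Q = 68.25 + 5Q → Q* = 5.4934, P* = 95.7171.
At the floor P = 103.5, quantity demanded = (110 − 103.5)/2.6 = 2.5.
Sellers' marginal cost at Q' = 2.5: 68.25 + 5·2.5 = 80.75.
ΔQ = 5.4934 − 2.5 = 2.9934; wedge = 103.5 − 80.75 = 22.75.
DWL = ½ × 2.9934 × 22.75 = 34.05.

34.05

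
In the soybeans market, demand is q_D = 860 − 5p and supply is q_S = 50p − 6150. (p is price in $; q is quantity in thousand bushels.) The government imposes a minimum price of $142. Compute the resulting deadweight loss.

In inverse form: demand p = 172 − 0.2q, supply p = 123 + 0.02q.
Competitive equilibrium: 172 − 0.2q = 123 + 0.02q → q* = 222.7273, p* = 127.4545.
At the floor p = 142, quantity demanded = (172 − 142)/0.2 = 150.
Sellers' marginal cost at q' = 150: 123 + 0.02·150 = 126.
Δq = 222.7273 − 150 = 72.7273; wedge = 142 − 126 = 16.
Deadweight loss = ½ × 72.7273 × 16 = $581.82 thousand.

$581.82 thousand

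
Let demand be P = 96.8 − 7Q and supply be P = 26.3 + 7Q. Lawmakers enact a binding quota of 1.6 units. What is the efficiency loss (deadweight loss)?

82.63

Competitive equilibrium: 96.8 − 7Q = 26.3 + 7Q → Q* = 5.0357, P* = 61.55.
At Q = 1.6: demand price = 96.8 − 7·1.6 = 85.6; supply price = 26.3 + 7·1.6 = 37.5.
ΔQ = 5.0357 − 1.6 = 3.4357; wedge = 85.6 − 37.5 = 48.1.
Deadweight loss = ½ × 3.4357 × 48.1 = 82.63.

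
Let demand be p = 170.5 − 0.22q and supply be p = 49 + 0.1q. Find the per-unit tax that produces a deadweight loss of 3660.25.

48.4

Competitive equilibrium: 170.5 − 0.22q = 49 + 0.1q → q* = 379.6875, p* = 86.9688.
A tax t gives Δq = t/0.32 and wedge t, so DWL = t²/0.64.
t²/0.64 = 3660.25 → t² = 2342.56 → t = 48.4.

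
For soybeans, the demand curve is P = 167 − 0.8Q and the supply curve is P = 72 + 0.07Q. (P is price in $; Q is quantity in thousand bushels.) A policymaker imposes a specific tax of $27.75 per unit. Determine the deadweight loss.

$442.56 thousand

Competitive equilibrium: 167 − 0.8Q = 72 + 0.07Q → Q* = 109.1954, P* = 79.6437.
With the tax, the buyer price exceeds the seller price by 27.75: (167 − 0.8Q) − (72 + 0.07Q) = 27.75 → Q' = 77.2989.
ΔQ = 109.1954 − 77.2989 = 31.8965; the wedge equals the tax, 27.75.
Welfare loss = ½ × 31.8965 × 27.75 = $442.56 thousand.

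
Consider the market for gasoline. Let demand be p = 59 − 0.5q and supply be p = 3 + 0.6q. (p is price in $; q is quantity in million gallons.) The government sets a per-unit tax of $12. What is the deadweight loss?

$65.45 million

Competitive equilibrium: 59 − 0.5q = 3 + 0.6q → q* = 50.9091, p* = 33.5455.
With the tax, the buyer price exceeds the seller price by 12: (59 − 0.5q) − (3 + 0.6q) = 12 → q' = 40.
Δq = 50.9091 − 40 = 10.9091; the wedge equals the tax, 12.
Welfare loss = ½ × 10.9091 × 12 = $65.45 million.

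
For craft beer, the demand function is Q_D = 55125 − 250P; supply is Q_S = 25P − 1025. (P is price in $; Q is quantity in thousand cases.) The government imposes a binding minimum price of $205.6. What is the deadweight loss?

In inverse form: demand P = 220.5 − 0.004Q, supply P = 41 + 0.04Q.
Competitive equilibrium: 220.5 − 0.004Q = 41 + 0.04Q → Q* = 4079.5455, P* = 204.1818.
At the floor P = 205.6, quantity demanded = (220.5 − 205.6)/0.004 = 3725.
Sellers' marginal cost at Q' = 3725: 41 + 0.04·3725 = 190.
ΔQ = 4079.5455 − 3725 = 354.5455; wedge = 205.6 − 190 = 15.6.
Welfare loss = ½ × 354.5455 × 15.6 = $2765.45 thousand.

$2765.45 thousand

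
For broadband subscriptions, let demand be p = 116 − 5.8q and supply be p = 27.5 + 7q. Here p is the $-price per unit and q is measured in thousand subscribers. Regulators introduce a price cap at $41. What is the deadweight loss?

$159.07 thousand

Competitive equilibrium: 116 − 5.8q = 27.5 + 7q → q* = 6.9141, p* = 75.8984.
At the ceiling p = 41, quantity supplied = (41 − 27.5)/7 = 1.9286.
Willingness to pay at q' = 1.9286: 116 − 5.8·1.9286 = 104.8141.
Δq = 6.9141 − 1.9286 = 4.9855; wedge = 104.8141 − 41 = 63.8141.
DWL = ½ × 4.9855 × 63.8141 = $159.07 thousand.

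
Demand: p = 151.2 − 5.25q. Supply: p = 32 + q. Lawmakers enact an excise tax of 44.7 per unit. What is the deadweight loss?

Competitive equilibrium: 151.2 − 5.25q = 32 + q → q* = 19.072, p* = 51.072.
With the tax, the buyer price exceeds the seller price by 44.7: (151.2 − 5.25q) − (32 + q) = 44.7 → q' = 11.92.
Δq = 19.072 − 11.92 = 7.152; the wedge equals the tax, 44.7.
The triangle = ½ × 7.152 × 44.7 = 159.85.

159.85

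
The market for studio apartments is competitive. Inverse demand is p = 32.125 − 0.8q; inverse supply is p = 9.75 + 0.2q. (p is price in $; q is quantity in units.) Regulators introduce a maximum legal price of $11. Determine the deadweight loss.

$130.01

Competitive equilibrium: 32.125 − 0.8q = 9.75 + 0.2q → q* = 22.375, p* = 14.225.
At the ceiling p = 11, quantity supplied = (11 − 9.75)/0.2 = 6.25.
Willingness to pay at q' = 6.25: 32.125 − 0.8·6.25 = 27.125.
Δq = 22.375 − 6.25 = 16.125; wedge = 27.125 − 11 = 16.125.
The triangle = ½ × 16.125 × 16.125 = $130.01.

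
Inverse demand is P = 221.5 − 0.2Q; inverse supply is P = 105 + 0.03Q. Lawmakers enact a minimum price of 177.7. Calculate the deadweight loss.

9506.91

Competitive equilibrium: 221.5 − 0.2Q = 105 + 0.03Q → Q* = 506.5217, P* = 120.1957.
At the floor P = 177.7, quantity demanded = (221.5 − 177.7)/0.2 = 219.
Sellers' marginal cost at Q' = 219: 105 + 0.03·219 = 111.57.
ΔQ = 506.5217 − 219 = 287.5217; wedge = 177.7 − 111.57 = 66.13.
DWL = ½ × 287.5217 × 66.13 = 9506.91.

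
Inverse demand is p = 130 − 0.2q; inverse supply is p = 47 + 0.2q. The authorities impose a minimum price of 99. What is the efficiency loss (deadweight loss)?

551.25

Competitive equilibrium: 130 − 0.2q = 47 + 0.2q → q* = 207.5, p* = 88.5.
At the floor p = 99, quantity demanded = (130 − 99)/0.2 = 155.
Sellers' marginal cost at q' = 155: 47 + 0.2·155 = 78.
Δq = 207.5 − 155 = 52.5; wedge = 99 − 78 = 21.
DWL = ½ × 52.5 × 21 = 551.25.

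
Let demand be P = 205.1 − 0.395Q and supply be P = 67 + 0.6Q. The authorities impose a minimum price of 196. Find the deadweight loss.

Competitive equilibrium: 205.1 − 0.395Q = 67 + 0.6Q → Q* = 138.794, P* = 150.2764.
At the floor P = 196, quantity demanded = (205.1 − 196)/0.395 = 23.038.
Sellers' marginal cost at Q' = 23.038: 67 + 0.6·23.038 = 80.8228.
ΔQ = 138.794 − 23.038 = 115.756; wedge = 196 − 80.8228 = 115.1772.
Welfare loss = ½ × 115.756 × 115.1772 = 6666.23.

6666.23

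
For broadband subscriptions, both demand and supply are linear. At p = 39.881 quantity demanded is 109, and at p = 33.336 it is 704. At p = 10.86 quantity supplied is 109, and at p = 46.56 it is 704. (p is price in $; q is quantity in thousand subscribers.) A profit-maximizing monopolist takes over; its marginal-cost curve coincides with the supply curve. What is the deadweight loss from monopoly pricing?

$171.25 thousand

Demand slope = (33.336 − 39.881)/(704 − 109) = −0.011, so p = 41.08 − 0.011q.
Supply slope = (46.56 − 10.86)/(704 − 109) = 0.06, so p = 4.32 + 0.06q.
Competitive equilibrium: 41.08 − 0.011q = 4.32 + 0.06q → q* = 517.7465, p* = 35.3848.
Marginal revenue: MR = 41.08 − 0.022q. Set MR = MC: 41.08 − 0.022q = 4.32 + 0.06q → q_m = 448.2927.
Price p_m = 41.08 − 0.011·448.2927 = 36.1488; MC(q_m) = 4.32 + 0.06·448.2927 = 31.2176.
Competitive q* = 517.7465, so Δq = 69.4538; wedge = 36.1488 − 31.2176 = 4.9312.
The triangle = ½ × 69.4538 × 4.9312 = $171.25 thousand.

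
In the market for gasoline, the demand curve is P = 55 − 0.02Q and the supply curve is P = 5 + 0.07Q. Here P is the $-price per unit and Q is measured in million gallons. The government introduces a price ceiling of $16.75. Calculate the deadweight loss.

$6763.95 million

Competitive equilibrium: 55 − 0.02Q = 5 + 0.07Q → Q* = 555.55556, P* = 43.88889.
At the ceiling P = 16.75, quantity supplied = (16.75 − 5)/0.07 = 167.85714.
Willingness to pay at Q' = 167.85714: 55 − 0.02·167.85714 = 51.64286.
ΔQ = 555.55556 − 167.85714 = 387.69842; wedge = 51.64286 − 16.75 = 34.89286.
DWL = ½ × 387.69842 × 34.89286 = $6763.95 million.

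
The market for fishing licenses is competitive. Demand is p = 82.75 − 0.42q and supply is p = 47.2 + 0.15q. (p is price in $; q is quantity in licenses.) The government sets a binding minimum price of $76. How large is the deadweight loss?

$610.87

Competitive equilibrium: 82.75 − 0.42q = 47.2 + 0.15q → q* = 62.3684, p* = 56.5553.
At the floor p = 76, quantity demanded = (82.75 − 76)/0.42 = 16.0714.
Sellers' marginal cost at q' = 16.0714: 47.2 + 0.15·16.0714 = 49.6107.
Δq = 62.3684 − 16.0714 = 46.297; wedge = 76 − 49.6107 = 26.3893.
Welfare loss = ½ × 46.297 × 26.3893 = $610.87.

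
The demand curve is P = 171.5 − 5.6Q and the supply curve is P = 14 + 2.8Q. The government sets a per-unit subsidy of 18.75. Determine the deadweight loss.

Competitive equilibrium: 171.5 − 5.6Q = 14 + 2.8Q → Q* = 18.75, P* = 66.5.
The subsidy lowers effective supply by 18.75: P = 2.8Q − 4.75.
New quantity: 171.5 − 5.6Q = 2.8Q − 4.75 → Q' = 20.9821.
Overproduction ΔQ = 20.9821 − 18.75 = 2.2321; wedge = subsidy = 18.75.
Welfare loss = ½ × 2.2321 × 18.75 = 20.93.

20.93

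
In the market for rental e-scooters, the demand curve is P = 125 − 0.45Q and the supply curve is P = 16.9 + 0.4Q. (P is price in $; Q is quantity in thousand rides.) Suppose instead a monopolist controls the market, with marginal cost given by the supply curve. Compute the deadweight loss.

$823.65 thousand

Competitive equilibrium: 125 − 0.45Q = 16.9 + 0.4Q → Q* = 127.1765, P* = 67.7706.
Marginal revenue: MR = 125 − 0.9Q. Set MR = MC: 125 − 0.9Q = 16.9 + 0.4Q → Q_m = 83.1538.
Price P_m = 125 − 0.45·83.1538 = 87.5808; MC(Q_m) = 16.9 + 0.4·83.1538 = 50.1615.
Competitive Q* = 127.1765, so ΔQ = 44.0227; wedge = 87.5808 − 50.1615 = 37.4193.
The triangle = ½ × 44.0227 × 37.4193 = $823.65 thousand.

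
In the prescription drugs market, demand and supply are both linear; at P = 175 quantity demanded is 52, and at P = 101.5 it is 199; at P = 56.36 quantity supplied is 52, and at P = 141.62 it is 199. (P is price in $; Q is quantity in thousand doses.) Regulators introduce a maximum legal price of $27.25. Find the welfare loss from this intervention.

Demand slope = (101.5 − 175)/(199 − 52) = −0.5, so P = 201 − 0.5Q.
Supply slope = (141.62 − 56.36)/(199 − 52) = 0.58, so P = 26.2 + 0.58Q.
Competitive equilibrium: 201 − 0.5Q = 26.2 + 0.58Q → Q* = 161.85185, P* = 120.07407.
At the ceiling P = 27.25, quantity supplied = (27.25 − 26.2)/0.58 = 1.81034.
Willingness to pay at Q' = 1.81034: 201 − 0.5·1.81034 = 200.09483.
ΔQ = 161.85185 − 1.81034 = 160.04151; wedge = 200.09483 − 27.25 = 172.84483.
The triangle = ½ × 160.04151 × 172.84483 = $13831.17 thousand.

$13831.17 thousand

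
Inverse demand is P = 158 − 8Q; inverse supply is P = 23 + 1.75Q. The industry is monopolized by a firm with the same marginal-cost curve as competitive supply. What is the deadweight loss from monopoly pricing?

Competitive equilibrium: 158 − 8Q = 23 + 1.75Q → Q* = 13.84615, P* = 47.23077.
Marginal revenue: MR = 158 − 16Q. Set MR = MC: 158 − 16Q = 23 + 1.75Q → Q_m = 7.60563.
Price P_m = 158 − 8·7.60563 = 97.15496; MC(Q_m) = 23 + 1.75·7.60563 = 36.30985.
Competitive Q* = 13.84615, so ΔQ = 6.24052; wedge = 97.15496 − 36.30985 = 60.84511.
Deadweight loss = ½ × 6.24052 × 60.84511 = 189.85.

189.85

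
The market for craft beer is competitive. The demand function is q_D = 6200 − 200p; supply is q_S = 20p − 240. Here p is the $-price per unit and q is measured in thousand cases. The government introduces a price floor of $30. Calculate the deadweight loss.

$581.82 thousand

In inverse form: demand p = 31 − 0.005q, supply p = 12 + 0.05q.
Competitive equilibrium: 31 − 0.005q = 12 + 0.05q → q* = 345.4545, p* = 29.2727.
At the floor p = 30, quantity demanded = (31 − 30)/0.005 = 200.
Sellers' marginal cost at q' = 200: 12 + 0.05·200 = 22.
Δq = 345.4545 − 200 = 145.4545; wedge = 30 − 22 = 8.
DWL = ½ × 145.4545 × 8 = $581.82 thousand.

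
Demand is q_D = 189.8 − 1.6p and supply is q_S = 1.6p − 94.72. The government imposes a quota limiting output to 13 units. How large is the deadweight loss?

In inverse form: demand p = 118.625 − 0.625q, supply p = 59.2 + 0.625q.
Competitive equilibrium: 118.625 − 0.625q = 59.2 + 0.625q → q* = 47.54, p* = 88.9125.
At q = 13: demand price = 118.625 − 0.625·13 = 110.5; supply price = 59.2 + 0.625·13 = 67.325.
Δq = 47.54 − 13 = 34.54; wedge = 110.5 − 67.325 = 43.175.
DWL = ½ × 34.54 × 43.175 = 745.63.

745.63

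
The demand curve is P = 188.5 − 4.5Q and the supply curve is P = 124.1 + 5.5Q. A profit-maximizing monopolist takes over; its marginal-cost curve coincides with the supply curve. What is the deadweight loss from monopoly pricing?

19.97

Competitive equilibrium: 188.5 − 4.5Q = 124.1 + 5.5Q → Q* = 6.44, P* = 159.52.
Marginal revenue: MR = 188.5 − 9Q. Set MR = MC: 188.5 − 9Q = 124.1 + 5.5Q → Q_m = 4.4414.
Price P_m = 188.5 − 4.5·4.4414 = 168.5137; MC(Q_m) = 124.1 + 5.5·4.4414 = 148.5277.
Competitive Q* = 6.44, so ΔQ = 1.9986; wedge = 168.5137 − 148.5277 = 19.986.
The triangle = ½ × 1.9986 × 19.986 = 19.97.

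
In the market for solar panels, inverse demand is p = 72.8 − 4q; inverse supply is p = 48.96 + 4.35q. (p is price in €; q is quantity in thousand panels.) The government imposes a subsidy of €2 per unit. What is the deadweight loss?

Competitive equilibrium: 72.8 − 4q = 48.96 + 4.35q → q* = 2.8551, p* = 61.3796.
The subsidy lowers effective supply by 2: p = 46.96 + 4.35q.
New quantity: 72.8 − 4q = 46.96 + 4.35q → q' = 3.0946.
Overproduction Δq = 3.0946 − 2.8551 = 0.2395; wedge = subsidy = 2.
The triangle = ½ × 0.2395 × 2 = €0.24 thousand.

€0.24 thousand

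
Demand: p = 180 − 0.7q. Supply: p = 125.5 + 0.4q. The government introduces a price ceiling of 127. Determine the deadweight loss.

Competitive equilibrium: 180 − 0.7q = 125.5 + 0.4q → q* = 49.5455, p* = 145.3182.
At the ceiling p = 127, quantity supplied = (127 − 125.5)/0.4 = 3.75.
Willingness to pay at q' = 3.75: 180 − 0.7·3.75 = 177.375.
Δq = 49.5455 − 3.75 = 45.7955; wedge = 177.375 − 127 = 50.375.
DWL = ½ × 45.7955 × 50.375 = 1153.47.

1153.47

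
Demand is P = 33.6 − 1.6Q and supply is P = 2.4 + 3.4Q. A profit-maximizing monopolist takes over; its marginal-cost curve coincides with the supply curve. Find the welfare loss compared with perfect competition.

5.72

Competitive equilibrium: 33.6 − 1.6Q = 2.4 + 3.4Q → Q* = 6.24, P* = 23.616.
Marginal revenue: MR = 33.6 − 3.2Q. Set MR = MC: 33.6 − 3.2Q = 2.4 + 3.4Q → Q_m = 4.7273.
Price P_m = 33.6 − 1.6·4.7273 = 26.0363; MC(Q_m) = 2.4 + 3.4·4.7273 = 18.4728.
Competitive Q* = 6.24, so ΔQ = 1.5127; wedge = 26.0363 − 18.4728 = 7.5635.
Welfare loss = ½ × 1.5127 × 7.5635 = 5.72.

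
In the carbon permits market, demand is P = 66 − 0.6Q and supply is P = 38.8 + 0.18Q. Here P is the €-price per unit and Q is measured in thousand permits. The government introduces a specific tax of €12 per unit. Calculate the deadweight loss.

€92.31 thousand

Competitive equilibrium: 66 − 0.6Q = 38.8 + 0.18Q → Q* = 34.8718, P* = 45.0769.
With the tax, the buyer price exceeds the seller price by 12: (66 − 0.6Q) − (38.8 + 0.18Q) = 12 → Q' = 19.4872.
ΔQ = 34.8718 − 19.4872 = 15.3846; the wedge equals the tax, 12.
Deadweight loss = ½ × 15.3846 × 12 = €92.31 thousand.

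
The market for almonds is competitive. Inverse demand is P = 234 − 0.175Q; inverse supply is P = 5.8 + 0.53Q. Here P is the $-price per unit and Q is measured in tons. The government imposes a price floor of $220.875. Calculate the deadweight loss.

$21800.61

Competitive equilibrium: 234 − 0.175Q = 5.8 + 0.53Q → Q* = 323.68794, P* = 177.35461.
At the floor P = 220.875, quantity demanded = (234 − 220.875)/0.175 = 75.
Sellers' marginal cost at Q' = 75: 5.8 + 0.53·75 = 45.55.
ΔQ = 323.68794 − 75 = 248.68794; wedge = 220.875 − 45.55 = 175.325.
Welfare loss = ½ × 248.68794 × 175.325 = $21800.61.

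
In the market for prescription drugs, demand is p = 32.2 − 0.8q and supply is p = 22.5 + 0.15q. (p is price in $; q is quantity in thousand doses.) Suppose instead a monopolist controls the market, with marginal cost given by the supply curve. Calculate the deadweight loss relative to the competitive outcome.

Competitive equilibrium: 32.2 − 0.8q = 22.5 + 0.15q → q* = 10.2105, p* = 24.0316.
Marginal revenue: MR = 32.2 − 1.6q. Set MR = MC: 32.2 − 1.6q = 22.5 + 0.15q → q_m = 5.5429.
Price p_m = 32.2 − 0.8·5.5429 = 27.7657; MC(q_m) = 22.5 + 0.15·5.5429 = 23.3314.
Competitive q* = 10.2105, so Δq = 4.6676; wedge = 27.7657 − 23.3314 = 4.4343.
DWL = ½ × 4.6676 × 4.4343 = $10.35 thousand.

$10.35 thousand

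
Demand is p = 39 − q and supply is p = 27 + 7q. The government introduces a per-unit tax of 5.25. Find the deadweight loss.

Competitive equilibrium: 39 − q = 27 + 7q → q* = 1.5, p* = 37.5.
With the tax, the buyer price exceeds the seller price by 5.25: (39 − q) − (27 + 7q) = 5.25 → q' = 0.8438.
Δq = 1.5 − 0.8438 = 0.6562; the wedge equals the tax, 5.25.
Deadweight loss = ½ × 0.6562 × 5.25 = 1.72.

1.72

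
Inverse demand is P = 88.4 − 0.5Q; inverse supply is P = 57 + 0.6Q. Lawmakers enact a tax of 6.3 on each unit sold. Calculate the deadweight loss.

Competitive equilibrium: 88.4 − 0.5Q = 57 + 0.6Q → Q* = 28.5455, P* = 74.1273.
With the tax, the buyer price exceeds the seller price by 6.3: (88.4 − 0.5Q) − (57 + 0.6Q) = 6.3 → Q' = 22.8182.
ΔQ = 28.5455 − 22.8182 = 5.7273; the wedge equals the tax, 6.3.
The triangle = ½ × 5.7273 × 6.3 = 18.04.

18.04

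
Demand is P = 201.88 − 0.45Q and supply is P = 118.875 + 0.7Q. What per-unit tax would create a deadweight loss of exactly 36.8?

9.2

Competitive equilibrium: 201.88 − 0.45Q = 118.875 + 0.7Q → Q* = 72.1783, P* = 169.3998.
A tax t gives ΔQ = t/1.15 and wedge t, so DWL = t²/2.3.
t²/2.3 = 36.8 → t² = 84.64 → t = 9.2.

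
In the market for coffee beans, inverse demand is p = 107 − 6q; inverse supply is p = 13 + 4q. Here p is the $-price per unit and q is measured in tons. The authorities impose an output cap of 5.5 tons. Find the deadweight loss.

$76.05

Competitive equilibrium: 107 − 6q = 13 + 4q → q* = 9.4, p* = 50.6.
At q = 5.5: demand price = 107 − 6·5.5 = 74; supply price = 13 + 4·5.5 = 35.
Δq = 9.4 − 5.5 = 3.9; wedge = 74 − 35 = 39.
Deadweight loss = ½ × 3.9 × 39 = $76.05.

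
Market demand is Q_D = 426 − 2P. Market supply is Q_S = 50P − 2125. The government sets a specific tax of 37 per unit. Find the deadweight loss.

1316.35

In inverse form: demand P = 213 − 0.5Q, supply P = 42.5 + 0.02Q.
Competitive equilibrium: 213 − 0.5Q = 42.5 + 0.02Q → Q* = 327.8846, P* = 49.0577.
With the tax, the buyer price exceeds the seller price by 37: (213 − 0.5Q) − (42.5 + 0.02Q) = 37 → Q' = 256.7308.
ΔQ = 327.8846 − 256.7308 = 71.1538; the wedge equals the tax, 37.
DWL = ½ × 71.1538 × 37 = 1316.35.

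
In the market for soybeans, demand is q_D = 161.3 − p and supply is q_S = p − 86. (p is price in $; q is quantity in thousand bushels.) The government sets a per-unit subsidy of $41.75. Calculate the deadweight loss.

In inverse form: demand p = 161.3 − q, supply p = 86 + q.
Competitive equilibrium: 161.3 − q = 86 + q → q* = 37.65, p* = 123.65.
The subsidy lowers effective supply by 41.75: p = 44.25 + q.
New quantity: 161.3 − q = 44.25 + q → q' = 58.525.
Overproduction Δq = 58.525 − 37.65 = 20.875; wedge = subsidy = 41.75.
Welfare loss = ½ × 20.875 × 41.75 = $435.77 thousand.

$435.77 thousand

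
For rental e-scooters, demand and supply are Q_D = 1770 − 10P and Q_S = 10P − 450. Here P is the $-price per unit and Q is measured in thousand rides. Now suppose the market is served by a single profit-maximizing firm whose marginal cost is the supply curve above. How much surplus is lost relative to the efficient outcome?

$4840 thousand

In inverse form: demand P = 177 − 0.1Q, supply P = 45 + 0.1Q.
Competitive equilibrium: 177 − 0.1Q = 45 + 0.1Q → Q* = 660, P* = 111.
Marginal revenue: MR = 177 − 0.2Q. Set MR = MC: 177 − 0.2Q = 45 + 0.1Q → Q_m = 440.
Price P_m = 177 − 0.1·440 = 133; MC(Q_m) = 45 + 0.1·440 = 89.
Competitive Q* = 660, so ΔQ = 220; wedge = 133 − 89 = 44.
The triangle = ½ × 220 × 44 = $4840 thousand.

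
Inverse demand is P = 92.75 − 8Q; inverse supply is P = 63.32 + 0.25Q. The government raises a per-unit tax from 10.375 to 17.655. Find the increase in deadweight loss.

12.37

Competitive equilibrium: 92.75 − 8Q = 63.32 + 0.25Q → Q* = 3.5673, P* = 64.2118.
For a per-unit tax t: ΔQ = t/8.25, so DWL = ½·t·(t/8.25) = t²/16.5.
At t = 10.375: DWL = 6.524. At t = 17.655: DWL = 18.891.
Increase = 18.891 − 6.524 = 12.37.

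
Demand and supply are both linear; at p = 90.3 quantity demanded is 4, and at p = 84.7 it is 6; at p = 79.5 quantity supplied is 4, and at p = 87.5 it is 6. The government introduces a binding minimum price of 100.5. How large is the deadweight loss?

93.04

Demand slope = (84.7 − 90.3)/(6 − 4) = −2.8, so p = 101.5 − 2.8q.
Supply slope = (87.5 − 79.5)/(6 − 4) = 4, so p = 63.5 + 4q.
Competitive equilibrium: 101.5 − 2.8q = 63.5 + 4q → q* = 5.5882, p* = 85.8529.
At the floor p = 100.5, quantity demanded = (101.5 − 100.5)/2.8 = 0.3571.
Sellers' marginal cost at q' = 0.3571: 63.5 + 4·0.3571 = 64.9284.
Δq = 5.5882 − 0.3571 = 5.2311; wedge = 100.5 − 64.9284 = 35.5716.
Deadweight loss = ½ × 5.2311 × 35.5716 = 93.04.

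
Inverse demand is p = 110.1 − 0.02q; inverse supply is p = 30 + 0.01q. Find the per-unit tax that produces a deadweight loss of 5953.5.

Competitive equilibrium: 110.1 − 0.02q = 30 + 0.01q → q* = 2670, p* = 56.7.
A tax t gives Δq = t/0.03 and wedge t, so DWL = t²/0.06.
t²/0.06 = 5953.5 → t² = 357.21 → t = 18.9.

18.9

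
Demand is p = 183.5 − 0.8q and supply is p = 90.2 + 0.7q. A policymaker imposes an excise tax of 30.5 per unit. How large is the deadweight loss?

310.08

Competitive equilibrium: 183.5 − 0.8q = 90.2 + 0.7q → q* = 62.2, p* = 133.74.
With the tax, the buyer price exceeds the seller price by 30.5: (183.5 − 0.8q) − (90.2 + 0.7q) = 30.5 → q' = 41.8667.
Δq = 62.2 − 41.8667 = 20.3333; the wedge equals the tax, 30.5.
DWL = ½ × 20.3333 × 30.5 = 310.08.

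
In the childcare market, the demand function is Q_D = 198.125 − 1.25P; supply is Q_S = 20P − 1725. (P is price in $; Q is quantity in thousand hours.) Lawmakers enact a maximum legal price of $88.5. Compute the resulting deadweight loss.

$680 thousand

In inverse form: demand P = 158.5 − 0.8Q, supply P = 86.25 + 0.05Q.
Competitive equilibrium: 158.5 − 0.8Q = 86.25 + 0.05Q → Q* = 85, P* = 90.5.
At the ceiling P = 88.5, quantity supplied = (88.5 − 86.25)/0.05 = 45.
Willingness to pay at Q' = 45: 158.5 − 0.8·45 = 122.5.
ΔQ = 85 − 45 = 40; wedge = 122.5 − 88.5 = 34.
The triangle = ½ × 40 × 34 = $680 thousand.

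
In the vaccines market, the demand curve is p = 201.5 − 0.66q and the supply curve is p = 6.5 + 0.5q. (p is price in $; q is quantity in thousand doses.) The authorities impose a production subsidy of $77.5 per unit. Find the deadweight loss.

Competitive equilibrium: 201.5 − 0.66q = 6.5 + 0.5q → q* = 168.1034, p* = 90.5517.
The subsidy lowers effective supply by 77.5: p = 0.5q − 71.
New quantity: 201.5 − 0.66q = 0.5q − 71 → q' = 234.9138.
Overproduction Δq = 234.9138 − 168.1034 = 66.8104; wedge = subsidy = 77.5.
DWL = ½ × 66.8104 × 77.5 = $2588.90 thousand.

$2588.90 thousand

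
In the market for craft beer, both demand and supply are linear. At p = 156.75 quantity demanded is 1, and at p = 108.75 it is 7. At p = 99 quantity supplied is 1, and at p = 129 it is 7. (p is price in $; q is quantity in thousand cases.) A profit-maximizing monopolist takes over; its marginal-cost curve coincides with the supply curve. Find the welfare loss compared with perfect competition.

Demand slope = (108.75 − 156.75)/(7 − 1) = −8, so p = 164.75 − 8q.
Supply slope = (129 − 99)/(7 − 1) = 5, so p = 94 + 5q.
Competitive equilibrium: 164.75 − 8q = 94 + 5q → q* = 5.4423, p* = 121.2115.
Marginal revenue: MR = 164.75 − 16q. Set MR = MC: 164.75 − 16q = 94 + 5q → q_m = 3.369.
Price p_m = 164.75 − 8·3.369 = 137.798; MC(q_m) = 94 + 5·3.369 = 110.845.
Competitive q* = 5.4423, so Δq = 2.0733; wedge = 137.798 − 110.845 = 26.953.
Deadweight loss = ½ × 2.0733 × 26.953 = $27.94 thousand.

$27.94 thousand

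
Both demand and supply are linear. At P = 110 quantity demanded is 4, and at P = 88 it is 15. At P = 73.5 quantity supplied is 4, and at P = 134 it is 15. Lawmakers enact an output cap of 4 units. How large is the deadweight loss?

88.82

Demand slope = (88 − 110)/(15 − 4) = −2, so P = 118 − 2Q.
Supply slope = (134 − 73.5)/(15 − 4) = 5.5, so P = 51.5 + 5.5Q.
Competitive equilibrium: 118 − 2Q = 51.5 + 5.5Q → Q* = 8.8667, P* = 100.2667.
At Q = 4: demand price = 118 − 2·4 = 110; supply price = 51.5 + 5.5·4 = 73.5.
ΔQ = 8.8667 − 4 = 4.8667; wedge = 110 − 73.5 = 36.5.
Deadweight loss = ½ × 4.8667 × 36.5 = 88.82.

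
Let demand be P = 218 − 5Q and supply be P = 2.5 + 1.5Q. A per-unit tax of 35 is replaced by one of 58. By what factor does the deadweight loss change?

2.746

Competitive equilibrium: 218 − 5Q = 2.5 + 1.5Q → Q* = 33.1538, P* = 52.2308.
For a per-unit tax t: ΔQ = t/6.5, so DWL = ½·t·(t/6.5) = t²/13.
At t = 35: DWL = 94.231. At t = 58: DWL = 258.769.
Ratio = (58/35)² = 2.746.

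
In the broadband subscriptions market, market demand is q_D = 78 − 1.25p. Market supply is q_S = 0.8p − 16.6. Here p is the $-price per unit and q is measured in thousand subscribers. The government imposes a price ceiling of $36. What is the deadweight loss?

In inverse form: demand p = 62.4 − 0.8q, supply p = 20.75 + 1.25q.
Competitive equilibrium: 62.4 − 0.8q = 20.75 + 1.25q → q* = 20.3171, p* = 46.1463.
At the ceiling p = 36, quantity supplied = (36 − 20.75)/1.25 = 12.2.
Willingness to pay at q' = 12.2: 62.4 − 0.8·12.2 = 52.64.
Δq = 20.3171 − 12.2 = 8.1171; wedge = 52.64 − 36 = 16.64.
Deadweight loss = ½ × 8.1171 × 16.64 = $67.53 thousand.

$67.53 thousand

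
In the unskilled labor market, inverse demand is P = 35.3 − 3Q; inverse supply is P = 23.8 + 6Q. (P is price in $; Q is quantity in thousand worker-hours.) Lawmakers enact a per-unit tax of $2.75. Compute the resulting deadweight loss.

$0.42 thousand

Competitive equilibrium: 35.3 − 3Q = 23.8 + 6Q → Q* = 1.2778, P* = 31.4667.
With the tax, the buyer price exceeds the seller price by 2.75: (35.3 − 3Q) − (23.8 + 6Q) = 2.75 → Q' = 0.9722.
ΔQ = 1.2778 − 0.9722 = 0.3056; the wedge equals the tax, 2.75.
Welfare loss = ½ × 0.3056 × 2.75 = $0.42 thousand.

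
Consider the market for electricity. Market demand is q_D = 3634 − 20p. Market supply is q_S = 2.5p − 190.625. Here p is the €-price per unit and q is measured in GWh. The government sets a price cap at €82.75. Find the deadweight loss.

€10701.08

In inverse form: demand p = 181.7 − 0.05q, supply p = 76.25 + 0.4q.
Competitive equilibrium: 181.7 − 0.05q = 76.25 + 0.4q → q* = 234.33333, p* = 169.98333.
At the ceiling p = 82.75, quantity supplied = (82.75 − 76.25)/0.4 = 16.25.
Willingness to pay at q' = 16.25: 181.7 − 0.05·16.25 = 180.8875.
Δq = 234.33333 − 16.25 = 218.08333; wedge = 180.8875 − 82.75 = 98.1375.
Welfare loss = ½ × 218.08333 × 98.1375 = €10701.08.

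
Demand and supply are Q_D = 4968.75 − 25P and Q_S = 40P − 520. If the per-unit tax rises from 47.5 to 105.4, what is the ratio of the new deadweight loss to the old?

4.924

In inverse form: demand P = 198.75 − 0.04Q, supply P = 13 + 0.025Q.
Competitive equilibrium: 198.75 − 0.04Q = 13 + 0.025Q → Q* = 2857.6923, P* = 84.4423.
For a per-unit tax t: ΔQ = t/0.065, so DWL = ½·t·(t/0.065) = t²/0.13.
At t = 47.5: DWL = 17355.769. At t = 105.4: DWL = 85455.077.
Ratio = (105.4/47.5)² = 4.924.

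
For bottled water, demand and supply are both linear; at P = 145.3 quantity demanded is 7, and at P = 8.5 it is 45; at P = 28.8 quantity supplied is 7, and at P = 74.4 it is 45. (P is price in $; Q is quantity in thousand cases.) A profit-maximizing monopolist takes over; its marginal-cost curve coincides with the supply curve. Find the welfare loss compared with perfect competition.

$431.06 thousand

Demand slope = (8.5 − 145.3)/(45 − 7) = −3.6, so P = 170.5 − 3.6Q.
Supply slope = (74.4 − 28.8)/(45 − 7) = 1.2, so P = 20.4 + 1.2Q.
Competitive equilibrium: 170.5 − 3.6Q = 20.4 + 1.2Q → Q* = 31.2708, P* = 57.925.
Marginal revenue: MR = 170.5 − 7.2Q. Set MR = MC: 170.5 − 7.2Q = 20.4 + 1.2Q → Q_m = 17.869.
Price P_m = 170.5 − 3.6·17.869 = 106.1716; MC(Q_m) = 20.4 + 1.2·17.869 = 41.8428.
Competitive Q* = 31.2708, so ΔQ = 13.4018; wedge = 106.1716 − 41.8428 = 64.3288.
Deadweight loss = ½ × 13.4018 × 64.3288 = $431.06 thousand.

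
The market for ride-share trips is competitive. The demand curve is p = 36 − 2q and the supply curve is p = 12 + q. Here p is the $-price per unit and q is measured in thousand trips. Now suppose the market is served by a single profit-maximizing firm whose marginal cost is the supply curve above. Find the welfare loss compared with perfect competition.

Competitive equilibrium: 36 − 2q = 12 + q → q* = 8, p* = 20.
Marginal revenue: MR = 36 − 4q. Set MR = MC: 36 − 4q = 12 + q → q_m = 4.8.
Price p_m = 36 − 2·4.8 = 26.4; MC(q_m) = 12 + 1·4.8 = 16.8.
Competitive q* = 8, so Δq = 3.2; wedge = 26.4 − 16.8 = 9.6.
The triangle = ½ × 3.2 × 9.6 = $15.36 thousand.

$15.36 thousand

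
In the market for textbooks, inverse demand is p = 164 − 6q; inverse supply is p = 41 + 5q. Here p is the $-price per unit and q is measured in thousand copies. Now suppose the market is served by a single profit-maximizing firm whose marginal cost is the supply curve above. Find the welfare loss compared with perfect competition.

Competitive equilibrium: 164 − 6q = 41 + 5q → q* = 11.1818, p* = 96.9091.
Marginal revenue: MR = 164 − 12q. Set MR = MC: 164 − 12q = 41 + 5q → q_m = 7.2353.
Price p_m = 164 − 6·7.2353 = 120.5882; MC(q_m) = 41 + 5·7.2353 = 77.1765.
Competitive q* = 11.1818, so Δq = 3.9465; wedge = 120.5882 − 77.1765 = 43.4117.
Welfare loss = ½ × 3.9465 × 43.4117 = $85.66 thousand.

$85.66 thousand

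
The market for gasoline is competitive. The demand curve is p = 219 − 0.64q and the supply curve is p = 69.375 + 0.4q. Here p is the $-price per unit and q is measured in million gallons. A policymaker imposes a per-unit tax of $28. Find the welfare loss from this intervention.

$376.92 million

Competitive equilibrium: 219 − 0.64q = 69.375 + 0.4q → q* = 143.8702, p* = 126.9231.
With the tax, the buyer price exceeds the seller price by 28: (219 − 0.64q) − (69.375 + 0.4q) = 28 → q' = 116.9471.
Δq = 143.8702 − 116.9471 = 26.9231; the wedge equals the tax, 28.
Deadweight loss = ½ × 26.9231 × 28 = $376.92 million.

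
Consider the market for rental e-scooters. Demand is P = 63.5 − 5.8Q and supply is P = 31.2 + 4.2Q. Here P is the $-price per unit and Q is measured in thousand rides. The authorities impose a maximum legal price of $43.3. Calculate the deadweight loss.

$0.61 thousand

Competitive equilibrium: 63.5 − 5.8Q = 31.2 + 4.2Q → Q* = 3.23, P* = 44.766.
At the ceiling P = 43.3, quantity supplied = (43.3 − 31.2)/4.2 = 2.881.
Willingness to pay at Q' = 2.881: 63.5 − 5.8·2.881 = 46.7902.
ΔQ = 3.23 − 2.881 = 0.349; wedge = 46.7902 − 43.3 = 3.4902.
DWL = ½ × 0.349 × 3.4902 = $0.61 thousand.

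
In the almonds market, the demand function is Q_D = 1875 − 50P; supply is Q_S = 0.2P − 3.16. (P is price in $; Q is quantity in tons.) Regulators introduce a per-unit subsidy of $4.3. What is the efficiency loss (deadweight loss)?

$1.84

In inverse form: demand P = 37.5 − 0.02Q, supply P = 15.8 + 5Q.
Competitive equilibrium: 37.5 − 0.02Q = 15.8 + 5Q → Q* = 4.3227, P* = 37.4135.
The subsidy lowers effective supply by 4.3: P = 11.5 + 5Q.
New quantity: 37.5 − 0.02Q = 11.5 + 5Q → Q' = 5.1793.
Overproduction ΔQ = 5.1793 − 4.3227 = 0.8566; wedge = subsidy = 4.3.
Deadweight loss = ½ × 0.8566 × 4.3 = $1.84.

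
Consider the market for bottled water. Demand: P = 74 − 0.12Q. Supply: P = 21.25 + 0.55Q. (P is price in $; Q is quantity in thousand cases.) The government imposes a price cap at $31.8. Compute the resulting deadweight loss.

Competitive equilibrium: 74 − 0.12Q = 21.25 + 0.55Q → Q* = 78.7313, P* = 64.5522.
At the ceiling P = 31.8, quantity supplied = (31.8 − 21.25)/0.55 = 19.1818.
Willingness to pay at Q' = 19.1818: 74 − 0.12·19.1818 = 71.6982.
ΔQ = 78.7313 − 19.1818 = 59.5495; wedge = 71.6982 − 31.8 = 39.8982.
Welfare loss = ½ × 59.5495 × 39.8982 = $1187.96 thousand.

$1187.96 thousand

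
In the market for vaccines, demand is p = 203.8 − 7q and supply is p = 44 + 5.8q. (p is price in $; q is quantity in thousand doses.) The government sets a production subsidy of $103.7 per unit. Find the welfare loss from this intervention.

$420.07 thousand

Competitive equilibrium: 203.8 − 7q = 44 + 5.8q → q* = 12.48438, p* = 116.40938.
The subsidy lowers effective supply by 103.7: p = 5.8q − 59.7.
New quantity: 203.8 − 7q = 5.8q − 59.7 → q' = 20.58594.
Overproduction Δq = 20.58594 − 12.48438 = 8.10156; wedge = subsidy = 103.7.
The triangle = ½ × 8.10156 × 103.7 = $420.07 thousand.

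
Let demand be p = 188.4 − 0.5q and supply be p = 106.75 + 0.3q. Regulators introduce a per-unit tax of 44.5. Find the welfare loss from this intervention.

1237.66

Competitive equilibrium: 188.4 − 0.5q = 106.75 + 0.3q → q* = 102.0625, p* = 137.3688.
With the tax, the buyer price exceeds the seller price by 44.5: (188.4 − 0.5q) − (106.75 + 0.3q) = 44.5 → q' = 46.4375.
Δq = 102.0625 − 46.4375 = 55.625; the wedge equals the tax, 44.5.
DWL = ½ × 55.625 × 44.5 = 1237.66.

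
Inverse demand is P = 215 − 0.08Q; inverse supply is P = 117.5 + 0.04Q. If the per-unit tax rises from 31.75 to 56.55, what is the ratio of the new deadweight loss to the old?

3.172

Competitive equilibrium: 215 − 0.08Q = 117.5 + 0.04Q → Q* = 812.5, P* = 150.
For a per-unit tax t: ΔQ = t/0.12, so DWL = ½·t·(t/0.12) = t²/0.24.
At t = 31.75: DWL = 4200.260. At t = 56.55: DWL = 13324.594.
Ratio = (56.55/31.75)² = 3.172.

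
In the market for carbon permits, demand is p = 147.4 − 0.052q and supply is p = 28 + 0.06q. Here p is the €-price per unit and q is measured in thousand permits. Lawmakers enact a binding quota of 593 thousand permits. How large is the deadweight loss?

€12532.61 thousand

Competitive equilibrium: 147.4 − 0.052q = 28 + 0.06q → q* = 1066.0714, p* = 91.9643.
At q = 593: demand price = 147.4 − 0.052·593 = 116.564; supply price = 28 + 0.06·593 = 63.58.
Δq = 1066.0714 − 593 = 473.0714; wedge = 116.564 − 63.58 = 52.984.
The triangle = ½ × 473.0714 × 52.984 = €12532.61 thousand.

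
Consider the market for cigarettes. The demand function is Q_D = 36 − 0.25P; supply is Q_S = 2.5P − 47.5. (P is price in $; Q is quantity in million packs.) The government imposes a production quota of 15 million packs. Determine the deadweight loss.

In inverse form: demand P = 144 − 4Q, supply P = 19 + 0.4Q.
Competitive equilibrium: 144 − 4Q = 19 + 0.4Q → Q* = 28.4091, P* = 30.3636.
At Q = 15: demand price = 144 − 4·15 = 84; supply price = 19 + 0.4·15 = 25.
ΔQ = 28.4091 − 15 = 13.4091; wedge = 84 − 25 = 59.
Deadweight loss = ½ × 13.4091 × 59 = $395.57 million.

$395.57 million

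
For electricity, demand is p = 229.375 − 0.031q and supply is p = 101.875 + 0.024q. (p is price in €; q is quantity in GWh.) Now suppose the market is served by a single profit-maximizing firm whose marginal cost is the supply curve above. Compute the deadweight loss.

Competitive equilibrium: 229.375 − 0.031q = 101.875 + 0.024q → q* = 2318.1818, p* = 157.5114.
Marginal revenue: MR = 229.375 − 0.062q. Set MR = MC: 229.375 − 0.062q = 101.875 + 0.024q → q_m = 1482.5581.
Price p_m = 229.375 − 0.031·1482.5581 = 183.4157; MC(q_m) = 101.875 + 0.024·1482.5581 = 137.4564.
Competitive q* = 2318.1818, so Δq = 835.6237; wedge = 183.4157 − 137.4564 = 45.9593.
DWL = ½ × 835.6237 × 45.9593 = €19202.34.

€19202.34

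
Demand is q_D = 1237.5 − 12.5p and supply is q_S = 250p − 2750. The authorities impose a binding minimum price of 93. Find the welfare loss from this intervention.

In inverse form: demand p = 99 − 0.08q, supply p = 11 + 0.004q.
Competitive equilibrium: 99 − 0.08q = 11 + 0.004q → q* = 1047.619, p* = 15.1905.
At the floor p = 93, quantity demanded = (99 − 93)/0.08 = 75.
Sellers' marginal cost at q' = 75: 11 + 0.004·75 = 11.3.
Δq = 1047.619 − 75 = 972.619; wedge = 93 − 11.3 = 81.7.
Deadweight loss = ½ × 972.619 × 81.7 = 39731.49.

39731.49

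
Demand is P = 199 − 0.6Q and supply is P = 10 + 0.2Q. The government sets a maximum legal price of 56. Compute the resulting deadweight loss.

15.625

Competitive equilibrium: 199 − 0.6Q = 10 + 0.2Q → Q* = 236.25, P* = 57.25.
At the ceiling P = 56, quantity supplied = (56 − 10)/0.2 = 230.
Willingness to pay at Q' = 230: 199 − 0.6·230 = 61.
ΔQ = 236.25 − 230 = 6.25; wedge = 61 − 56 = 5.
The triangle = ½ × 6.25 × 5 = 15.625.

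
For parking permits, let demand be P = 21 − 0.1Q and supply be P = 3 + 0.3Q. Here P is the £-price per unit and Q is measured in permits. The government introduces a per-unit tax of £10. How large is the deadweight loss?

Competitive equilibrium: 21 − 0.1Q = 3 + 0.3Q → Q* = 45, P* = 16.5.
With the tax, the buyer price exceeds the seller price by 10: (21 − 0.1Q) − (3 + 0.3Q) = 10 → Q' = 20.
ΔQ = 45 − 20 = 25; the wedge equals the tax, 10.
DWL = ½ × 25 × 10 = £125.

£125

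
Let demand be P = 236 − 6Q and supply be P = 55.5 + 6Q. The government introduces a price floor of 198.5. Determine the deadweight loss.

463.76

Competitive equilibrium: 236 − 6Q = 55.5 + 6Q → Q* = 15.0417, P* = 145.75.
At the floor P = 198.5, quantity demanded = (236 − 198.5)/6 = 6.25.
Sellers' marginal cost at Q' = 6.25: 55.5 + 6·6.25 = 93.
ΔQ = 15.0417 − 6.25 = 8.7917; wedge = 198.5 − 93 = 105.5.
The triangle = ½ × 8.7917 × 105.5 = 463.76.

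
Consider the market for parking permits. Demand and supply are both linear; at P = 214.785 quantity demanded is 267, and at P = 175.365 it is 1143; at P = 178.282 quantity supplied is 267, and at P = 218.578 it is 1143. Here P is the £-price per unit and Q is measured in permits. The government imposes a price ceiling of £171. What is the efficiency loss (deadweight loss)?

Demand slope = (175.365 − 214.785)/(1143 − 267) = −0.045, so P = 226.8 − 0.045Q.
Supply slope = (218.578 − 178.282)/(1143 − 267) = 0.046, so P = 166 + 0.046Q.
Competitive equilibrium: 226.8 − 0.045Q = 166 + 0.046Q → Q* = 668.1319, P* = 196.7341.
At the ceiling P = 171, quantity supplied = (171 − 166)/0.046 = 108.6957.
Willingness to pay at Q' = 108.6957: 226.8 − 0.045·108.6957 = 221.9087.
ΔQ = 668.1319 − 108.6957 = 559.4362; wedge = 221.9087 − 171 = 50.9087.
Welfare loss = ½ × 559.4362 × 50.9087 = £14240.08.

£14240.08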